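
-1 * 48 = -48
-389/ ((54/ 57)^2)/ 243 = -140429/ 78732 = -1.78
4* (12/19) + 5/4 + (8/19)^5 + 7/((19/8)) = 66725103/9904396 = 6.74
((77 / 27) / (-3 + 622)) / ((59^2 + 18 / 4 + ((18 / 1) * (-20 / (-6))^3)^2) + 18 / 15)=770 / 74862732171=0.00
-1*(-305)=305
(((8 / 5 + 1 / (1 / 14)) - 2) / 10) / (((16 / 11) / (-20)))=-187 / 10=-18.70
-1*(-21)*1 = 21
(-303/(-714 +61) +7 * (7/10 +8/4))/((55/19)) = 2402493/359150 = 6.69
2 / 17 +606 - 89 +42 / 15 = 44193 / 85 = 519.92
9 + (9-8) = 10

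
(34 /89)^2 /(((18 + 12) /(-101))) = -58378 /118815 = -0.49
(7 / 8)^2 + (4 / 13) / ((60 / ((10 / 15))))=28793 / 37440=0.77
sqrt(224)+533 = 4 * sqrt(14)+533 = 547.97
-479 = -479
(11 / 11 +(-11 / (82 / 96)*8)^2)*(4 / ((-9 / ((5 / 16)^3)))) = -2230482125 / 15492096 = -143.98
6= 6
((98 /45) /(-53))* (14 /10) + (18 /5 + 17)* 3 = 61.74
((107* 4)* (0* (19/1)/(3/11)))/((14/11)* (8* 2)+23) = 0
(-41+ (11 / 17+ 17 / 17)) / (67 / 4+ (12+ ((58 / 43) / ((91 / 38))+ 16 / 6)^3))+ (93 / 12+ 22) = 3587965180610657 / 123213914093404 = 29.12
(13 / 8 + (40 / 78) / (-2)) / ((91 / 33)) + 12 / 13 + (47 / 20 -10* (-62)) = 4216681 / 6760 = 623.77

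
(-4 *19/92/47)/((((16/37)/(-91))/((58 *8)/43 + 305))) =1168.02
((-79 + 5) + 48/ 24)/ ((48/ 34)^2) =-289/ 8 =-36.12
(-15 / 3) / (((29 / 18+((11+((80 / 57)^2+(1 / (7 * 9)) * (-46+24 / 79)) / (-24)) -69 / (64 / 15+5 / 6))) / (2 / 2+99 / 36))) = 2290788675 / 118529051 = 19.33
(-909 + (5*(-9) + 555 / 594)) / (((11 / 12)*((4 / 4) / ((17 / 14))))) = -3208019 / 2541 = -1262.50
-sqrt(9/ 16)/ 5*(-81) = 243/ 20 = 12.15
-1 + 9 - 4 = 4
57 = 57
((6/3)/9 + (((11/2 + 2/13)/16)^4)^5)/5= 48183307672883914791777451362714670848737266676863961/1084124418144453083019749447608053585379687739078737920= 0.04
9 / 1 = 9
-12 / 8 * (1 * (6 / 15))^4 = -24 / 625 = -0.04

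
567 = 567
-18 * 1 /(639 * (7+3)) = -1 /355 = -0.00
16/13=1.23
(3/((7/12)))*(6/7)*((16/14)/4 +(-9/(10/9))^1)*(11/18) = -21.05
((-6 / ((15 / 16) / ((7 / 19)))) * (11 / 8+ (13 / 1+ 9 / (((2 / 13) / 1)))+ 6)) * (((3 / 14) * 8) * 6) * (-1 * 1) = 1912.93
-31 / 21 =-1.48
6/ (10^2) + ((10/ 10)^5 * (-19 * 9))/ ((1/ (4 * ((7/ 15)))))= -15957/ 50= -319.14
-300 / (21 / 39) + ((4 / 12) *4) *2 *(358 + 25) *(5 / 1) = 95540 / 21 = 4549.52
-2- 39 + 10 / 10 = -40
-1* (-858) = 858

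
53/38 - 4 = -99/38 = -2.61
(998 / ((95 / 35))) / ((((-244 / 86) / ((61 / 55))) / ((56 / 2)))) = -4205572 / 1045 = -4024.47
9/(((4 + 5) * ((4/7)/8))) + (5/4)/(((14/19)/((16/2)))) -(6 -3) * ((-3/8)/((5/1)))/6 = 15461/560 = 27.61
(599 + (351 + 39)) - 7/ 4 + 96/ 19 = 75415/ 76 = 992.30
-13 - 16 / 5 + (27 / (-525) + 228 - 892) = -119044 / 175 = -680.25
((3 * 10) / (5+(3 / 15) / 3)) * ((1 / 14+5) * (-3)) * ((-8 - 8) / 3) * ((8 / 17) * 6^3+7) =118023300 / 2261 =52199.60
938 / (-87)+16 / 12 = -274 / 29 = -9.45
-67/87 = -0.77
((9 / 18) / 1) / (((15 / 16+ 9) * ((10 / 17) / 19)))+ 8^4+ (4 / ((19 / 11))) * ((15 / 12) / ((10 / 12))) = 61947098 / 15105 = 4101.10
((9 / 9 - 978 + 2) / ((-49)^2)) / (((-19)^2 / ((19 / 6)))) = -325 / 91238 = -0.00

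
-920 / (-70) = 92 / 7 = 13.14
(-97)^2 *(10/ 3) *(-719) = -67650710/ 3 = -22550236.67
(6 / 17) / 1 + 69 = 1179 / 17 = 69.35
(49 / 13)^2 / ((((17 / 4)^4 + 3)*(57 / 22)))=13522432 / 811955937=0.02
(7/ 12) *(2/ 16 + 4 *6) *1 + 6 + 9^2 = 9703/ 96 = 101.07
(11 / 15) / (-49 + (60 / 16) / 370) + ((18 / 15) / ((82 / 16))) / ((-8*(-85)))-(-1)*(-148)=-6600057226 / 44590575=-148.01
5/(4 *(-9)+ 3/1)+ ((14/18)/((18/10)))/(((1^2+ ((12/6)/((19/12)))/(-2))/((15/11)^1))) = 430/297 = 1.45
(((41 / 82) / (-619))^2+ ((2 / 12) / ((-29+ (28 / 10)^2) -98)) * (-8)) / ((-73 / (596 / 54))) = -22837727213 / 13498629456294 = -0.00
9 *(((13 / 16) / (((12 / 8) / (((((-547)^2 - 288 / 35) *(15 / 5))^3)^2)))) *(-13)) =-487438700566210313793425906652991039208859267867 / 14706125000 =-33145284741304069820800920000000000000.00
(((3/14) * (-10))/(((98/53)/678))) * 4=-1078020/343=-3142.92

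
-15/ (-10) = 3/ 2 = 1.50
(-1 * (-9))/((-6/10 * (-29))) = 15/29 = 0.52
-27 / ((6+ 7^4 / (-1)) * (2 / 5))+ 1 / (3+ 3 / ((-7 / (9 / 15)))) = 18061 / 45984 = 0.39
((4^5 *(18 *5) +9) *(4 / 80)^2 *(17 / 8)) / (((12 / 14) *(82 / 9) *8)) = 32904333 / 4198400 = 7.84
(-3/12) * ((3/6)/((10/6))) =-3/40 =-0.08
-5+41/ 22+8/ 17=-997/ 374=-2.67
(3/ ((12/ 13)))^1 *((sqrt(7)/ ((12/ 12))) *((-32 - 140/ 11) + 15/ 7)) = -42627 *sqrt(7)/ 308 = -366.17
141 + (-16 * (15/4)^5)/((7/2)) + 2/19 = -13827581/4256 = -3248.96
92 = 92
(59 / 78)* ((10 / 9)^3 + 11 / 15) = 452707 / 284310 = 1.59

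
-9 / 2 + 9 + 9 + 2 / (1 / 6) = 25.50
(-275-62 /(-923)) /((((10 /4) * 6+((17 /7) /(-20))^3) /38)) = -26460375536000 /37986145301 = -696.58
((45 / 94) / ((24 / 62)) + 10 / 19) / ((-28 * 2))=-12595 / 400064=-0.03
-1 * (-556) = 556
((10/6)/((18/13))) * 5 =325/54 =6.02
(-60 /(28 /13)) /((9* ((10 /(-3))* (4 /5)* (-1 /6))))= -195 /28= -6.96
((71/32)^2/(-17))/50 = -5041/870400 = -0.01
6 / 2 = 3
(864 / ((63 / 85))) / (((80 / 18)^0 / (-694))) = -5663040 / 7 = -809005.71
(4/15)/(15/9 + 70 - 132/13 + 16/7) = 364/87085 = 0.00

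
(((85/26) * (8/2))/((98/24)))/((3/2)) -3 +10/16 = -1223/5096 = -0.24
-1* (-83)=83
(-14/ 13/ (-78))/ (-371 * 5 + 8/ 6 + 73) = -7/ 902798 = -0.00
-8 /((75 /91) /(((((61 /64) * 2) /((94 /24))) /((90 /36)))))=-11102 /5875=-1.89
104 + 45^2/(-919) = 93551/919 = 101.80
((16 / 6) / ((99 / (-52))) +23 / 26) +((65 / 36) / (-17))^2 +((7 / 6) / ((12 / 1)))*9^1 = 19829033 / 53559792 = 0.37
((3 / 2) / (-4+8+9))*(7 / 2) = 21 / 52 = 0.40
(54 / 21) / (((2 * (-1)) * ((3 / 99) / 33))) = -9801 / 7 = -1400.14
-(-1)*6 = 6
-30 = -30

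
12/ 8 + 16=35/ 2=17.50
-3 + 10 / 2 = 2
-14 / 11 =-1.27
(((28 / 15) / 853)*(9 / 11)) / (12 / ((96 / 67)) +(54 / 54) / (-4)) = 672 / 3049475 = 0.00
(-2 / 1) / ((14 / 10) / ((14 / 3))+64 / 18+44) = -180 / 4307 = -0.04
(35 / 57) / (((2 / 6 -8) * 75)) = -7 / 6555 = -0.00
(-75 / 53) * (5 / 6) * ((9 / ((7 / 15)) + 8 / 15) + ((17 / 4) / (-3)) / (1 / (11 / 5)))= -175375 / 8904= -19.70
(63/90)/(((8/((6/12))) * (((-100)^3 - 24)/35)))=-49/32000768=-0.00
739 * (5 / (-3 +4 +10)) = 3695 / 11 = 335.91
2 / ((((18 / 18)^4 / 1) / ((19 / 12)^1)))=19 / 6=3.17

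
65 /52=5 /4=1.25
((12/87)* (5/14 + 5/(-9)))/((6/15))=-125/1827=-0.07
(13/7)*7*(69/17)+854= 15415/17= 906.76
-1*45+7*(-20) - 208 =-393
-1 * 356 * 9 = -3204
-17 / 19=-0.89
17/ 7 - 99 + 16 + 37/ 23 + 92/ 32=-98001/ 1288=-76.09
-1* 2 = -2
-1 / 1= -1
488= 488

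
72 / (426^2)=2 / 5041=0.00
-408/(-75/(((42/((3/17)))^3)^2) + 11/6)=-222455506359292416/999595821058687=-222.55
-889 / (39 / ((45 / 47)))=-13335 / 611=-21.82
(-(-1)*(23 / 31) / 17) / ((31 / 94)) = 2162 / 16337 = 0.13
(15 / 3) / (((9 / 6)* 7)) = 10 / 21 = 0.48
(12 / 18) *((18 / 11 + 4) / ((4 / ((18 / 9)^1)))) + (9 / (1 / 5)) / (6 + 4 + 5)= 161 / 33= 4.88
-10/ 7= -1.43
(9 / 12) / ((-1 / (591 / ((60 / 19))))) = -11229 / 80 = -140.36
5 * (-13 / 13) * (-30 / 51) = 50 / 17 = 2.94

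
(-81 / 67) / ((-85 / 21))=1701 / 5695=0.30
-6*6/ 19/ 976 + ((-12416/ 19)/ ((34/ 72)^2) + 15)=-3906142725/ 1339804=-2915.46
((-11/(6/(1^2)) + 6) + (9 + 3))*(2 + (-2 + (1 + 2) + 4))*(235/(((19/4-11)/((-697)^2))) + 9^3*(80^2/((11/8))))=-277720849574/165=-1683156664.08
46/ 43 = 1.07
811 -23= 788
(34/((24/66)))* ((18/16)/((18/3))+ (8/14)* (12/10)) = 81.65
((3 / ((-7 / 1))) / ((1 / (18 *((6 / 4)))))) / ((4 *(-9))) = 9 / 28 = 0.32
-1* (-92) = 92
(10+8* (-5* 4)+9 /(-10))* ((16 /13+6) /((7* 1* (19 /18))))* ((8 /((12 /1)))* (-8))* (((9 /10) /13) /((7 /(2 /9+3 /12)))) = 14468292 /3933475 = 3.68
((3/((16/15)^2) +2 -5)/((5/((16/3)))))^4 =923521/40960000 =0.02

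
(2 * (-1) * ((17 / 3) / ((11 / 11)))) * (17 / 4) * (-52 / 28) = 3757 / 42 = 89.45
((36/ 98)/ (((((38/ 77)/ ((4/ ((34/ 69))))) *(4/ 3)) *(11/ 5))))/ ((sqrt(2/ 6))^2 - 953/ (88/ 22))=-11178/ 1291031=-0.01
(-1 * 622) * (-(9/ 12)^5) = 75573/ 512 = 147.60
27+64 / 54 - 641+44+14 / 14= -15331 / 27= -567.81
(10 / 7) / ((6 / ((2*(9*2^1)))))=60 / 7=8.57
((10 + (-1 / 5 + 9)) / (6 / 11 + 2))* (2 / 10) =517 / 350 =1.48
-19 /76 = -1 /4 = -0.25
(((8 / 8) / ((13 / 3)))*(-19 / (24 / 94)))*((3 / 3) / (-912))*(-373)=-17531 / 2496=-7.02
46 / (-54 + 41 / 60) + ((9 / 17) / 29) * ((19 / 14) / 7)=-18971373 / 22079498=-0.86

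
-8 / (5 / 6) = -48 / 5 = -9.60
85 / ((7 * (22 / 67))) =5695 / 154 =36.98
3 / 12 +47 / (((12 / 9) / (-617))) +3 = -21746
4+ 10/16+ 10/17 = 709/136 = 5.21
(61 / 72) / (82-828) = -61 / 53712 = -0.00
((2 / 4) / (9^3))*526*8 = 2104 / 729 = 2.89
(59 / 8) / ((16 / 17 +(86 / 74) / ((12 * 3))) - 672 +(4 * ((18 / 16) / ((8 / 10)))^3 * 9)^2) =2801786683392 / 3552691810067525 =0.00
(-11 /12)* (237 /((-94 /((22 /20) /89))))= 0.03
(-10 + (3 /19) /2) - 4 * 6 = -1289 /38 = -33.92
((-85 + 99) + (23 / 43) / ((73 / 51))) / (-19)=-45119 / 59641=-0.76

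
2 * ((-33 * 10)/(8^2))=-165/16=-10.31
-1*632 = -632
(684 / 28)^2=29241 / 49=596.76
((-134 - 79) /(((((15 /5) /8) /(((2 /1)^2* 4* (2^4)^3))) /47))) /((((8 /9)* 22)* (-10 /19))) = 9349152768 /55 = 169984595.78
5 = 5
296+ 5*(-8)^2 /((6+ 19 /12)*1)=30776 /91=338.20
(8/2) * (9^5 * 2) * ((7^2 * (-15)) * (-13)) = 4513705560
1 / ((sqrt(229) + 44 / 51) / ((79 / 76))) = -44319 / 11280167 + 205479 * sqrt(229) / 45120668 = 0.06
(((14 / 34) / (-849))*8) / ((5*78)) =-28 / 2814435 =-0.00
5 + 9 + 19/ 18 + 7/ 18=139/ 9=15.44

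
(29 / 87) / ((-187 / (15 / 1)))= -5 / 187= -0.03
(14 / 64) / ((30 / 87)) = 203 / 320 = 0.63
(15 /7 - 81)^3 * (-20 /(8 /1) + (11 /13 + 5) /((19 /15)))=-4625406720 /4459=-1037319.29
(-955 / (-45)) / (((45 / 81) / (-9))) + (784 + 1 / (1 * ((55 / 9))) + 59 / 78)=378481 / 858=441.12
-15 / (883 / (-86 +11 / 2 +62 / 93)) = 2395 / 1766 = 1.36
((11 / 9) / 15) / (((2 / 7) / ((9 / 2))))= 77 / 60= 1.28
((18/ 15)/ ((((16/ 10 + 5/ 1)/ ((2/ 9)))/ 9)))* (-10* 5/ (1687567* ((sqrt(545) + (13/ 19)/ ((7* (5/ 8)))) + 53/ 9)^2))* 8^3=-170554111351127280000/ 13744744181115050234377499 + 3545887630143600000* sqrt(545)/ 13744744181115050234377499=-0.00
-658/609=-94/87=-1.08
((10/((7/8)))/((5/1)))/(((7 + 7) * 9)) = 8/441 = 0.02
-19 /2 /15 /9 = -19 /270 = -0.07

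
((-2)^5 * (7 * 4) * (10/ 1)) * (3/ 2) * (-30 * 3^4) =32659200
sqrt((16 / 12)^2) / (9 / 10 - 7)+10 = 1790 / 183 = 9.78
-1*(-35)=35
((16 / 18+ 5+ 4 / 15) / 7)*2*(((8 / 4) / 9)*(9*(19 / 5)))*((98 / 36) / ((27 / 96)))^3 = 1449250668544 / 119574225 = 12120.09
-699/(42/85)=-19805/14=-1414.64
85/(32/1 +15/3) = 85/37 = 2.30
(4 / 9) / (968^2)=1 / 2108304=0.00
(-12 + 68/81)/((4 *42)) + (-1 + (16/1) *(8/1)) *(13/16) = 2806543/27216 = 103.12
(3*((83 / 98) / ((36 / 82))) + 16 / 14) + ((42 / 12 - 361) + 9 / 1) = -200843 / 588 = -341.57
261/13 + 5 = 25.08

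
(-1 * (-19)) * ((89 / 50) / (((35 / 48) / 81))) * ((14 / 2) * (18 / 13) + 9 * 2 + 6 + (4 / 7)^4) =3467993951664 / 27311375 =126979.84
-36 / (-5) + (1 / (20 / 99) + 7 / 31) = 7673 / 620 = 12.38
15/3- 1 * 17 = -12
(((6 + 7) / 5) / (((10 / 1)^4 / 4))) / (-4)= -13 / 50000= -0.00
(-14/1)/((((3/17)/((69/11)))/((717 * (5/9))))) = -6541430/33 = -198225.15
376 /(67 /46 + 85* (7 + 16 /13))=224848 /419241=0.54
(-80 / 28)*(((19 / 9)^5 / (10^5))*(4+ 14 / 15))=-91615663 / 15500362500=-0.01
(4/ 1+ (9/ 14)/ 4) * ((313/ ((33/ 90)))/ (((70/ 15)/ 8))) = 6088.69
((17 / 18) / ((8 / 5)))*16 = 85 / 9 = 9.44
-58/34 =-29/17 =-1.71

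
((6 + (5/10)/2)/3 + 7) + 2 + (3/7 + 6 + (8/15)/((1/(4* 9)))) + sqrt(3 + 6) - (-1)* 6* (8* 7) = 157799/420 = 375.71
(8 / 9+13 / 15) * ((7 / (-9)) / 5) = -553 / 2025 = -0.27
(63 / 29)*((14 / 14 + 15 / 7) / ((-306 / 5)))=-55 / 493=-0.11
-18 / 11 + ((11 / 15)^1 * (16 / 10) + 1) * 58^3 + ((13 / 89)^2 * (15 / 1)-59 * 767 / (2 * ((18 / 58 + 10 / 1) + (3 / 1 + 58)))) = 1041131750503661 / 2457094200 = 423724.80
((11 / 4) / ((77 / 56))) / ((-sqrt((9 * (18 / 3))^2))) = -1 / 27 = -0.04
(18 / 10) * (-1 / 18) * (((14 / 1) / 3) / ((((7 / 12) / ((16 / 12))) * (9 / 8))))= -128 / 135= -0.95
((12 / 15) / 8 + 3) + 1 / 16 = 253 / 80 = 3.16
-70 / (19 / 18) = -66.32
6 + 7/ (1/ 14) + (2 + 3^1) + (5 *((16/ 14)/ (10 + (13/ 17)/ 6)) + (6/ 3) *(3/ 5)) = 110.76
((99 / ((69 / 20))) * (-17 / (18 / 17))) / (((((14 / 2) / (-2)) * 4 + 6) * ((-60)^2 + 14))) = 15895 / 997464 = 0.02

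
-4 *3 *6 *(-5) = 360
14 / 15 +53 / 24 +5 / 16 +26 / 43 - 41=-381233 / 10320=-36.94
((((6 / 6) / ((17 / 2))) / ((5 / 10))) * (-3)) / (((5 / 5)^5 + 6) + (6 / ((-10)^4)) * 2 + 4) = -30000 / 467551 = -0.06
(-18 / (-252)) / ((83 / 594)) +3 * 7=21.51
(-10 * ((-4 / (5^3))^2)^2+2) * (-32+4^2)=-1562491808 / 48828125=-32.00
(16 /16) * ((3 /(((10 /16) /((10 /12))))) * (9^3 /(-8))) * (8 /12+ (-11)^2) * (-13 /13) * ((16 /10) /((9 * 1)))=7884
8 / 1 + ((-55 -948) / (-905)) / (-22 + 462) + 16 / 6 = 12745409 / 1194600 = 10.67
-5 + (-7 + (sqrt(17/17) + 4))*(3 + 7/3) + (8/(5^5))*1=-15.66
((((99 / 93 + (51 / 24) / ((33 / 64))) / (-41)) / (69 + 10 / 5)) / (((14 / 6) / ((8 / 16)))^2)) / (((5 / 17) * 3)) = -18037 / 194559596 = -0.00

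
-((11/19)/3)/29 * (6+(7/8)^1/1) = -605/13224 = -0.05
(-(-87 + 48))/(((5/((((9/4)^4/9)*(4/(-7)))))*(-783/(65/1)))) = 13689/12992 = 1.05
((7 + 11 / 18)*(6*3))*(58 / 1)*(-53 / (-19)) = 421138 / 19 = 22165.16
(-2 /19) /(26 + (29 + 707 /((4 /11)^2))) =-32 /1642113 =-0.00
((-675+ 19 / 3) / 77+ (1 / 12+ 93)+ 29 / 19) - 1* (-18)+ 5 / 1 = 637433 / 5852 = 108.93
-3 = -3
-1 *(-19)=19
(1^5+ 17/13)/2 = 15/13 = 1.15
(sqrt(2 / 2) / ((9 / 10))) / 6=5 / 27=0.19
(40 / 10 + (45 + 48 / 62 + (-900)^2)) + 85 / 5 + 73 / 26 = 652916083 / 806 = 810069.58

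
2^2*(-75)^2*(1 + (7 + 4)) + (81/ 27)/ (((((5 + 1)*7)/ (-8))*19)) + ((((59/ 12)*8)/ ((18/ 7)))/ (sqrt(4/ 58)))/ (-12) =35909996/ 133 -413*sqrt(58)/ 648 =269995.12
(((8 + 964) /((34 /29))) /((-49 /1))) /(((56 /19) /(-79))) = 10577547 /23324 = 453.50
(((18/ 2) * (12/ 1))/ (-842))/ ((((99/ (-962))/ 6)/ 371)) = 12848472/ 4631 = 2774.45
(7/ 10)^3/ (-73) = -343/ 73000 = -0.00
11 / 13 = 0.85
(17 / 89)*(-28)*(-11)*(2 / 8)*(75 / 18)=32725 / 534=61.28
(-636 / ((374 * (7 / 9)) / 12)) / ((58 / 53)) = -910116 / 37961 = -23.98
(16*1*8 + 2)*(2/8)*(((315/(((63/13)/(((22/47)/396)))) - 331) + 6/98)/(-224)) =891510815/18571392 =48.00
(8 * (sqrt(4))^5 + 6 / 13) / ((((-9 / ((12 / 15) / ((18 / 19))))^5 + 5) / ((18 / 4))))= -1188765225504 / 141645466004705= -0.01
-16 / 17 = -0.94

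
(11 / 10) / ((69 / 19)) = 209 / 690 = 0.30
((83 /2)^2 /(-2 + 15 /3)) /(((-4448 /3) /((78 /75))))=-89557 /222400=-0.40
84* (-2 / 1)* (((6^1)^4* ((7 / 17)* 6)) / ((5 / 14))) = -128024064 / 85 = -1506165.46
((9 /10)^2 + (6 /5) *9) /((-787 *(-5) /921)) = 1069281 /393500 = 2.72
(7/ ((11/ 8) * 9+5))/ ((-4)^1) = -14/ 139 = -0.10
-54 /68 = -27 /34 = -0.79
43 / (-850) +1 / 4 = 339 / 1700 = 0.20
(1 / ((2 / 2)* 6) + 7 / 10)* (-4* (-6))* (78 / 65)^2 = 3744 / 125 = 29.95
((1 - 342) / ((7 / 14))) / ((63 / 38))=-25916 / 63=-411.37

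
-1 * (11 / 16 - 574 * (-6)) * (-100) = 1377875 / 4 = 344468.75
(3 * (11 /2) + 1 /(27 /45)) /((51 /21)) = 763 /102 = 7.48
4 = 4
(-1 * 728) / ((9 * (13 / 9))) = -56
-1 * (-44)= 44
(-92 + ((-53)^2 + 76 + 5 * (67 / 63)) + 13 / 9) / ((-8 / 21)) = -58795 / 8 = -7349.38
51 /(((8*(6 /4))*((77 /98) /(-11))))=-119 /2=-59.50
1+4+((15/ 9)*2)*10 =115/ 3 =38.33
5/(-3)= -5/3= -1.67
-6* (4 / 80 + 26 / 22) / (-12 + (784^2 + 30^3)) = -813 / 70580840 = -0.00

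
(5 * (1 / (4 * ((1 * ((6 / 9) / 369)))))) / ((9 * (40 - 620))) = -123 / 928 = -0.13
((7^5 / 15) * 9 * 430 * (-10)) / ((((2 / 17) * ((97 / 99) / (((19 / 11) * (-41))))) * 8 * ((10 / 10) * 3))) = 430682820435 / 388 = 1110007269.16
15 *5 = 75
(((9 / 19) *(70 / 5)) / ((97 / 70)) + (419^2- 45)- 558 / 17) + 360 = 5509492502 / 31331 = 175847.96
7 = 7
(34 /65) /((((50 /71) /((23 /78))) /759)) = 7023533 /42250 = 166.24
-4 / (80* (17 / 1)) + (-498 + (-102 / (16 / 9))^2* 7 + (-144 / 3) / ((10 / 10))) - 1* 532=119490859 / 5440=21965.23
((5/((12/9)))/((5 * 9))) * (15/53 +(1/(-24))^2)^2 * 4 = 75568249/2795876352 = 0.03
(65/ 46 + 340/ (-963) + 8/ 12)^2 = 5850261169/ 1962312804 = 2.98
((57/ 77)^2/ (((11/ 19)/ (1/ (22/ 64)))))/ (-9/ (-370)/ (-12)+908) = 0.00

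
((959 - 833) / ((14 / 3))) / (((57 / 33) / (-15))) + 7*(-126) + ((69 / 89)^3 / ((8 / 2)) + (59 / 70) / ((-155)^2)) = -50294235584166877 / 45052101398500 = -1116.36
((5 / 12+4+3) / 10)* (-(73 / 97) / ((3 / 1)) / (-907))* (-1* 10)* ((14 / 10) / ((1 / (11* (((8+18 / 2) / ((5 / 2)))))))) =-0.21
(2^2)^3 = 64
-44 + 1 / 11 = -483 / 11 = -43.91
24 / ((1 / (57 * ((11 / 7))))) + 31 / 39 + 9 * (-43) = 481438 / 273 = 1763.51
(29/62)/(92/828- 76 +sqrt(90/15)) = -0.01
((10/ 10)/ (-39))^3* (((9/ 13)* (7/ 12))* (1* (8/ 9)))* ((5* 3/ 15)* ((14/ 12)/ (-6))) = 49/ 41641938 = 0.00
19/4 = 4.75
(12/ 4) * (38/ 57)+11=13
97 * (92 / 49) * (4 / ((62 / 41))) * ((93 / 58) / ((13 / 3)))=3292956 / 18473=178.26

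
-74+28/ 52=-955/ 13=-73.46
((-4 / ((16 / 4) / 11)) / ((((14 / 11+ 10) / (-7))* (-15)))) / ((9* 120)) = -847 / 2008800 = -0.00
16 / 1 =16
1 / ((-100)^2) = 1 / 10000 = 0.00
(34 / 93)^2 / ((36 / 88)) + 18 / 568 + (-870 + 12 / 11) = -211210059125 / 243175284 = -868.55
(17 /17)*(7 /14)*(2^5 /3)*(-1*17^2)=-4624 /3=-1541.33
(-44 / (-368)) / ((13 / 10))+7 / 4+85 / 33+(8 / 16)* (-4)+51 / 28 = 585589 / 138138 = 4.24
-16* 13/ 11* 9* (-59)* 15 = 150610.91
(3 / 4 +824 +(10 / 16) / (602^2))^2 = 5717558136903710409 / 8405546189824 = 680212.57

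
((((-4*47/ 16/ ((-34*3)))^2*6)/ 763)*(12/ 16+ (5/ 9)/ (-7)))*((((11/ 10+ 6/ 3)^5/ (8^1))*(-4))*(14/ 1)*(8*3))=-10687863280471/ 3175300800000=-3.37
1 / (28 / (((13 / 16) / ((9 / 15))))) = 65 / 1344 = 0.05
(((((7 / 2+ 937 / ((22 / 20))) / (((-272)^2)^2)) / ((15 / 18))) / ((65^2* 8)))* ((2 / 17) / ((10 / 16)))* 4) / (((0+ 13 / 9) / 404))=51313959 / 43921515672320000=0.00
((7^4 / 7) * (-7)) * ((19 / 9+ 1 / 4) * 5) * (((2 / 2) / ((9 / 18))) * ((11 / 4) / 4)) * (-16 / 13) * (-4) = -22449350 / 117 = -191874.79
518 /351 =1.48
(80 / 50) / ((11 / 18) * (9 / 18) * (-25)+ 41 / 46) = -6624 / 27935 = -0.24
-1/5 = -0.20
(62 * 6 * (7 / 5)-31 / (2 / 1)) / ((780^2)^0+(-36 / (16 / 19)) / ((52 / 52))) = -10106 / 835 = -12.10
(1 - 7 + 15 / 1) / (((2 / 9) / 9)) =729 / 2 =364.50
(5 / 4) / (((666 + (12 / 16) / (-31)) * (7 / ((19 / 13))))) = 2945 / 7514871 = 0.00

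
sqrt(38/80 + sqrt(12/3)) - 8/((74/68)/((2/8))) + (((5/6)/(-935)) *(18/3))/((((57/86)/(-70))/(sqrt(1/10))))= -0.09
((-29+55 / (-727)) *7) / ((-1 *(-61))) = -147966 / 44347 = -3.34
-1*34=-34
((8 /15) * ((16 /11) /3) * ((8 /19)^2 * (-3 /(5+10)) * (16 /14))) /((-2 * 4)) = 8192 /6254325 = 0.00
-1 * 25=-25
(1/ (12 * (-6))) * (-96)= 4/ 3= 1.33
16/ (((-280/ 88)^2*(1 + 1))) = 968/ 1225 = 0.79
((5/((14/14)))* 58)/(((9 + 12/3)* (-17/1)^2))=290/3757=0.08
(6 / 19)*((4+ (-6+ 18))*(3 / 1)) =288 / 19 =15.16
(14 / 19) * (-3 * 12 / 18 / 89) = -28 / 1691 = -0.02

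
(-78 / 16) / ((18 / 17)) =-221 / 48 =-4.60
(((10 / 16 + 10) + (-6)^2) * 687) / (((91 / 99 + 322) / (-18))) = -228319641 / 127876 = -1785.48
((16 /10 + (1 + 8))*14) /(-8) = -371 /20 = -18.55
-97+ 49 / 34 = -3249 / 34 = -95.56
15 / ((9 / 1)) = 5 / 3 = 1.67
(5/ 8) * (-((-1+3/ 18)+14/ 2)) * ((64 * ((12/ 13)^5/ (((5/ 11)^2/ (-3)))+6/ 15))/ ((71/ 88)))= 1128048832064/ 395427045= 2852.74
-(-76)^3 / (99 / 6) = 26604.61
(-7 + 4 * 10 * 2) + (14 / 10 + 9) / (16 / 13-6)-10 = 9427 / 155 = 60.82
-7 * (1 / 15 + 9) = -952 / 15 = -63.47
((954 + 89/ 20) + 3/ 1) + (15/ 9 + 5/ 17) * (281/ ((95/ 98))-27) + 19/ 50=8420431/ 5700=1477.27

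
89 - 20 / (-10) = 91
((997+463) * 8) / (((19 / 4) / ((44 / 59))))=2055680 / 1121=1833.79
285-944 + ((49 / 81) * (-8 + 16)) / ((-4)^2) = -106709 / 162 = -658.70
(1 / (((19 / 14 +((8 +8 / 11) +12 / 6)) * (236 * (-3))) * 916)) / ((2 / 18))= -231 / 201151768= -0.00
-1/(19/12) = -12/19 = -0.63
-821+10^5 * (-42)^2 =176399179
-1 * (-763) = 763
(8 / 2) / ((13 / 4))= 16 / 13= 1.23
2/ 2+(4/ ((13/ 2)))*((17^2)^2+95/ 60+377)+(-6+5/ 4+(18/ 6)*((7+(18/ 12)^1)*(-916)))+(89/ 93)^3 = 1182421875701/ 41826564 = 28269.64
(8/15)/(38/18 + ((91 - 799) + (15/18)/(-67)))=-3216/4256585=-0.00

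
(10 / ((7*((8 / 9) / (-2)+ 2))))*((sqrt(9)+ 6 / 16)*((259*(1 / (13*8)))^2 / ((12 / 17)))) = 9425565 / 346112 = 27.23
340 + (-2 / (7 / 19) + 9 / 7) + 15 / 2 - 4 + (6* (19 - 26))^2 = 29447 / 14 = 2103.36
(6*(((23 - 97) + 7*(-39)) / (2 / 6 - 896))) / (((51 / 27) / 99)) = 5565186 / 45679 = 121.83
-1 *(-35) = 35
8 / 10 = 4 / 5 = 0.80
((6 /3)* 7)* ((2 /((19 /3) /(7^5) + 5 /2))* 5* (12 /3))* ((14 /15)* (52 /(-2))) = -1370375552 /252143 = -5434.91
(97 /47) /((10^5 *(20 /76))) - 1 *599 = -14076498157 /23500000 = -599.00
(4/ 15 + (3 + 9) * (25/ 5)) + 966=1026.27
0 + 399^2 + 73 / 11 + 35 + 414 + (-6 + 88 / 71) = 124688115 / 781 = 159651.88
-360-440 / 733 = -264320 / 733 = -360.60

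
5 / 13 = 0.38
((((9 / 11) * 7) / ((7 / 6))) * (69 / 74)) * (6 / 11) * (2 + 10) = 134136 / 4477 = 29.96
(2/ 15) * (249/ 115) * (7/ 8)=581/ 2300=0.25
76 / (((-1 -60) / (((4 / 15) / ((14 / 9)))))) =-456 / 2135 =-0.21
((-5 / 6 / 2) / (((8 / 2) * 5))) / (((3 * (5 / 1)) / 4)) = -1 / 180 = -0.01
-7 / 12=-0.58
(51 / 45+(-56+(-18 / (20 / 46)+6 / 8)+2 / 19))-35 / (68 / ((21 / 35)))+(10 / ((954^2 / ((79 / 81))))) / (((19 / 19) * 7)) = -19943255663012 / 208349442945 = -95.72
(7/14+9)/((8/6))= 57/8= 7.12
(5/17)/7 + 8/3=967/357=2.71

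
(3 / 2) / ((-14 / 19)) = -57 / 28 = -2.04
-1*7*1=-7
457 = 457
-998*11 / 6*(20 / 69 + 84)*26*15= -4150123120 / 69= -60146711.88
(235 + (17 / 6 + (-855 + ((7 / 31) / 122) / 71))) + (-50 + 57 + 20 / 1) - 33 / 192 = -590.34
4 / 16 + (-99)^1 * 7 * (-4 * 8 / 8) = 11089 / 4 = 2772.25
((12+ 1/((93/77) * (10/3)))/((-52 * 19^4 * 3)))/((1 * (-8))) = 3797/50418588480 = 0.00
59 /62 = 0.95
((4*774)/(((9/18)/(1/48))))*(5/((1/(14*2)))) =18060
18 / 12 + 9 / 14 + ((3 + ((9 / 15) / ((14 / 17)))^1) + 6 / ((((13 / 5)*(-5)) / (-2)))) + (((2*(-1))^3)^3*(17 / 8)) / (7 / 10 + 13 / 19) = -186489071 / 239330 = -779.21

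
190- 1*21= 169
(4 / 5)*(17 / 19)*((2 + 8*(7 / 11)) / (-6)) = -884 / 1045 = -0.85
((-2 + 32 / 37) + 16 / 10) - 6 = -1024 / 185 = -5.54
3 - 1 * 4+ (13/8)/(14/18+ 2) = -83/200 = -0.42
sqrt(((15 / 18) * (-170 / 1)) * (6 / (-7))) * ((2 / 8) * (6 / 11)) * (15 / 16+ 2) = 705 * sqrt(238) / 2464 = 4.41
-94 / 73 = -1.29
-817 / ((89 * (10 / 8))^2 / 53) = -692816 / 198025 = -3.50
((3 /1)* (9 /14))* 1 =1.93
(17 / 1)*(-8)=-136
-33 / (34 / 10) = -9.71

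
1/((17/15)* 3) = 5/17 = 0.29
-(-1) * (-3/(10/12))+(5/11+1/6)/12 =-14051/3960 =-3.55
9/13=0.69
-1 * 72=-72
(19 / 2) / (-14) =-19 / 28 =-0.68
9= 9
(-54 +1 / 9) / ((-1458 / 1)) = 485 / 13122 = 0.04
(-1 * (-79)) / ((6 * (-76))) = -79 / 456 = -0.17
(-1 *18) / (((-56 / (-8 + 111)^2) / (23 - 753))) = -34850565 / 14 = -2489326.07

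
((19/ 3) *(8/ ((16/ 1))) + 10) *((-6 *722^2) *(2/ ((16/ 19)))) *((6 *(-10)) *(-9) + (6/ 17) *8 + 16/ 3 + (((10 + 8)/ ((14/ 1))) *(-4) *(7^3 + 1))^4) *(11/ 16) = -645270393848712528390808963/ 979608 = -658702658460029448913.04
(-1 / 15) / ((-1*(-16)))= -1 / 240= -0.00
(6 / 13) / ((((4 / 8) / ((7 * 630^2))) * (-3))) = -854861.54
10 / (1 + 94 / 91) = 182 / 37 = 4.92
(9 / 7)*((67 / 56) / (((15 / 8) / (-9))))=-1809 / 245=-7.38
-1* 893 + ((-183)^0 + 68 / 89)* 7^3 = -25626 / 89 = -287.93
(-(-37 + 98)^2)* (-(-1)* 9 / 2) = -33489 / 2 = -16744.50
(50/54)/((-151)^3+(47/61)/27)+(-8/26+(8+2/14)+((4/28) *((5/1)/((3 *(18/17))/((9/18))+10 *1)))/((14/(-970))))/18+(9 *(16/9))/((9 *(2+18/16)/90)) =18605499576620419/361502384656140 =51.47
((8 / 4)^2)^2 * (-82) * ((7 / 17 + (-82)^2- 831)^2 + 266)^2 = -132191434541659061135488 / 83521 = -1582732900009088266.85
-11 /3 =-3.67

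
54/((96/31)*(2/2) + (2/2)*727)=1674/22633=0.07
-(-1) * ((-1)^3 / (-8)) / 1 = 1 / 8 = 0.12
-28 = -28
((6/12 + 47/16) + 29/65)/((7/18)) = 5193/520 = 9.99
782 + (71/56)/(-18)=788185/1008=781.93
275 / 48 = 5.73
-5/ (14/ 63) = -45/ 2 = -22.50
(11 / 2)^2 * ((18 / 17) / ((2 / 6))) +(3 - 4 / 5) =16709 / 170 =98.29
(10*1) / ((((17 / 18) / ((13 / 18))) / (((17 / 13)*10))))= 100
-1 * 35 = -35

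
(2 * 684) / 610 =684 / 305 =2.24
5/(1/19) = 95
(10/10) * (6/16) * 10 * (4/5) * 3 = 9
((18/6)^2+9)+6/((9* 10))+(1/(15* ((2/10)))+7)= 127/5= 25.40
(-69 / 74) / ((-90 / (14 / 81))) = 161 / 89910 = 0.00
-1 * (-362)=362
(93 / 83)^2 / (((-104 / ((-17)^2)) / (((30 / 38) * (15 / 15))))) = -37493415 / 13612664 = -2.75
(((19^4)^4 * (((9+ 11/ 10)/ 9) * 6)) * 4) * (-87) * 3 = -10138138804074748801651788/ 5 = -2027627760814949760330358.00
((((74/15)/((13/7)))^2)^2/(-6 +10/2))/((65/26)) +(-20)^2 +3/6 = 5502840927221/14459006250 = 380.58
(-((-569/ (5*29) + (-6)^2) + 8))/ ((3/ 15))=-5811/ 29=-200.38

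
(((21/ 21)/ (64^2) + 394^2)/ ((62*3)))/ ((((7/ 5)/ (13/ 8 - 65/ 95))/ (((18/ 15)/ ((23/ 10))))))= 292.62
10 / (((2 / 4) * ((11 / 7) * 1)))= 140 / 11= 12.73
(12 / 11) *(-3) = -36 / 11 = -3.27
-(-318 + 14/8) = 1265/4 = 316.25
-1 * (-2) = 2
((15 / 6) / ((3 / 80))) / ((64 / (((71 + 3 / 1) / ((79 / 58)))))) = 26825 / 474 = 56.59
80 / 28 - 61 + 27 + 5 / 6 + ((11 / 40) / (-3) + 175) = 121463 / 840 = 144.60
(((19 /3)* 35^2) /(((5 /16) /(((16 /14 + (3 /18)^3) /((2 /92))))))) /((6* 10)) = 5307365 /243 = 21841.01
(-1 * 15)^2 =225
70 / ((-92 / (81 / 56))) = -405 / 368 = -1.10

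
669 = 669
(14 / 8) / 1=7 / 4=1.75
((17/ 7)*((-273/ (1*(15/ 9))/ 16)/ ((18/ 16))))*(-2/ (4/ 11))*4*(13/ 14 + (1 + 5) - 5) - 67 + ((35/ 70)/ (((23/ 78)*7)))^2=225701951/ 259210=870.73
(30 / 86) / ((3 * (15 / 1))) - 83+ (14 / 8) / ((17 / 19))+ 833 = 6596225 / 8772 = 751.96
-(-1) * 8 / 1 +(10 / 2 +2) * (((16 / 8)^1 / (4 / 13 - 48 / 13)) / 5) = 789 / 110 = 7.17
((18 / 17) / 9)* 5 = 10 / 17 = 0.59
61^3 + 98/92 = 10441175/46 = 226982.07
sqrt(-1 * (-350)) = 5 * sqrt(14) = 18.71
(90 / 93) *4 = 120 / 31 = 3.87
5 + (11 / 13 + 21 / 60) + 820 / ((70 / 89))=1908757 / 1820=1048.77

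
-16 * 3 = -48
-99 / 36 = -11 / 4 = -2.75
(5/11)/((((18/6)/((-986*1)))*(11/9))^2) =43748820/1331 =32869.14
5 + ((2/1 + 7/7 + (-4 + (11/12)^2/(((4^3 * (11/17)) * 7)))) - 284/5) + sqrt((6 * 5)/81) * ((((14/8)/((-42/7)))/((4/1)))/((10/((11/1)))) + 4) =-17030233/322560 + 3763 * sqrt(30)/8640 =-50.41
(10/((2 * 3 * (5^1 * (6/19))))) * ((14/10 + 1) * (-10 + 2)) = -304/15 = -20.27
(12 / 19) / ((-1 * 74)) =-6 / 703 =-0.01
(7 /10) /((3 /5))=7 /6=1.17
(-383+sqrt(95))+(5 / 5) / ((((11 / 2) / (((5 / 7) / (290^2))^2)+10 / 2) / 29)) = -29201793561286 / 76244891805+sqrt(95) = -373.25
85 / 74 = 1.15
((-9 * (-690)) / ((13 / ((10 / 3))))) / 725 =828 / 377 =2.20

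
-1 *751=-751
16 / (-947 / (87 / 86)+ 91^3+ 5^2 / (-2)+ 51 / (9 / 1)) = 928 / 43652427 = 0.00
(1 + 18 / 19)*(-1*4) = -148 / 19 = -7.79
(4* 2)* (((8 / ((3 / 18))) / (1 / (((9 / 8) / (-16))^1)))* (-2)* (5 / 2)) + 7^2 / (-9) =1166 / 9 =129.56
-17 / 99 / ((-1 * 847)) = 17 / 83853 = 0.00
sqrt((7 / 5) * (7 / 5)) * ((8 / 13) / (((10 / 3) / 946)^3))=160005611304 / 8125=19692998.31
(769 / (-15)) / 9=-769 / 135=-5.70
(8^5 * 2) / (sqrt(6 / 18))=65536 * sqrt(3)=113511.68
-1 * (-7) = 7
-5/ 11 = -0.45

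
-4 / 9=-0.44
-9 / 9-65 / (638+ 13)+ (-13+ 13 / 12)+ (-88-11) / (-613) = -20519839 / 1596252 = -12.86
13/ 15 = 0.87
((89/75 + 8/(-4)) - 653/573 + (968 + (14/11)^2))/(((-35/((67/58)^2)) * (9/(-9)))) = 1882328831189/51020421375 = 36.89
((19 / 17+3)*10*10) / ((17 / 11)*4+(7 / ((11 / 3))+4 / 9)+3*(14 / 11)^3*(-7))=-83853000 / 7078307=-11.85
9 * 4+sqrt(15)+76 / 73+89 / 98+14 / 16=sqrt(15)+1110995 / 28616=42.70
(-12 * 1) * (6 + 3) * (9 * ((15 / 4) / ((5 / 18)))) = -13122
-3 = -3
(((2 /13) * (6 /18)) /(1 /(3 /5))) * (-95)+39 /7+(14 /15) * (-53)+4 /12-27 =-100307 /1365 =-73.48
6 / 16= 3 / 8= 0.38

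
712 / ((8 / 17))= 1513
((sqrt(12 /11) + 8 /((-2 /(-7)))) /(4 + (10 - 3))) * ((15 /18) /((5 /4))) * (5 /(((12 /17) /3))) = 37.41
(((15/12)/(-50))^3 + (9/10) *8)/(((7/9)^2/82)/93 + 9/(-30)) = -142319153547/5928409600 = -24.01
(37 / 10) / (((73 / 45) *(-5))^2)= 2997 / 53290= 0.06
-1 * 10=-10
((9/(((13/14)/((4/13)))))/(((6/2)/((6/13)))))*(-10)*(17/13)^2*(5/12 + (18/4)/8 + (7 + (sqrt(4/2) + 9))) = -49462350/371293 - 2913120*sqrt(2)/371293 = -144.31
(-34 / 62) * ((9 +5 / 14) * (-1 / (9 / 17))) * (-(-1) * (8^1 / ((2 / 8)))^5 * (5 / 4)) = 406533935.32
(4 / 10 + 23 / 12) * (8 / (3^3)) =0.69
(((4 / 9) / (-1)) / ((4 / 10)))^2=100 / 81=1.23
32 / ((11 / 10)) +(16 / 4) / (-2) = 298 / 11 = 27.09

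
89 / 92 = 0.97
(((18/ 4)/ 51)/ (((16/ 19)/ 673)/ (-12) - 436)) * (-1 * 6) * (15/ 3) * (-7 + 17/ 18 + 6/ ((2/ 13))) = 0.20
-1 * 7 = -7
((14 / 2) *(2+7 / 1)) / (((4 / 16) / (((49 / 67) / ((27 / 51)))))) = 23324 / 67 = 348.12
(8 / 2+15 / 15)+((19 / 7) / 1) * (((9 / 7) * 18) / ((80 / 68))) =28613 / 490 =58.39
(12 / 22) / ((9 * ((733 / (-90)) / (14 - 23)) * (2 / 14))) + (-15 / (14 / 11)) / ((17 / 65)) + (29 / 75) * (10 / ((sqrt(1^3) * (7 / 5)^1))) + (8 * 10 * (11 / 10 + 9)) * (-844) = -3926226216733 / 5756982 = -681993.83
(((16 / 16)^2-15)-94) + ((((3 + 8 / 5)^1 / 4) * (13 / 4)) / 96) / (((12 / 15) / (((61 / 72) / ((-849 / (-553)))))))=-107.97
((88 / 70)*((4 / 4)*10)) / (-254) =-44 / 889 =-0.05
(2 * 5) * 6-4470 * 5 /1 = -22290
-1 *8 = -8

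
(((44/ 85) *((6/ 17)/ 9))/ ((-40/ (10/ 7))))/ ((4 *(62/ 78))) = -143/ 627130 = -0.00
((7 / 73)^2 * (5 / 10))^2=2401 / 113592964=0.00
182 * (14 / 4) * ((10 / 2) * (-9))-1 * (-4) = -28661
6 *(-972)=-5832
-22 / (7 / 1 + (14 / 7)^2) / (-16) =1 / 8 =0.12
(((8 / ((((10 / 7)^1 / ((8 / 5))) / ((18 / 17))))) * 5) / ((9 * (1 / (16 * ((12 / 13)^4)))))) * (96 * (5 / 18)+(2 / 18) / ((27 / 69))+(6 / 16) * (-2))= 299565056 / 186745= 1604.14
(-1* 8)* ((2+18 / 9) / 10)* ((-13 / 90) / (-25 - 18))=-104 / 9675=-0.01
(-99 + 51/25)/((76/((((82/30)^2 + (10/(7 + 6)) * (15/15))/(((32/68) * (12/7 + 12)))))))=-289693957/177840000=-1.63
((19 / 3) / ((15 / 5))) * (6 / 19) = 2 / 3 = 0.67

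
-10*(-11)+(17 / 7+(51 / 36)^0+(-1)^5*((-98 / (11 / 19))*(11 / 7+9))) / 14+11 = 134245 / 539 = 249.06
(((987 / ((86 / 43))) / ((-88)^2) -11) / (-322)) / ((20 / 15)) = 508143 / 19948544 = 0.03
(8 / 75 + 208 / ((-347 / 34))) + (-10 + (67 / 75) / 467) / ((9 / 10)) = -3432738682 / 109383075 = -31.38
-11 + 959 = 948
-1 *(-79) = 79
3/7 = 0.43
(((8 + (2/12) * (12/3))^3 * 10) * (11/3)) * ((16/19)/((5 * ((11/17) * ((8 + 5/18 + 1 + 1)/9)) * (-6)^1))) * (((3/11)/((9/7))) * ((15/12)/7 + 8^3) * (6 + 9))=-34279808576/23199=-1477641.65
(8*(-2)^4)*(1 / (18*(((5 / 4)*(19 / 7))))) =1792 / 855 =2.10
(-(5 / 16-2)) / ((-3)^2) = 3 / 16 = 0.19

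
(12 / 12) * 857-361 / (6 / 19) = -286.17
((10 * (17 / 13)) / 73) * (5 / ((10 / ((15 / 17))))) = 0.08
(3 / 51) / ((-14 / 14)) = -1 / 17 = -0.06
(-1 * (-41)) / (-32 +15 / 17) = -697 / 529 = -1.32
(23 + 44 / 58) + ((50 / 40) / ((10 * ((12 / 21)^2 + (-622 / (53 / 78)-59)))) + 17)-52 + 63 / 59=-352274637171 / 34625972392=-10.17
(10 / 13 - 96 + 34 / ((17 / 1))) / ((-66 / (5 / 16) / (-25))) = -12625 / 1144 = -11.04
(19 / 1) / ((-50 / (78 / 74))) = -0.40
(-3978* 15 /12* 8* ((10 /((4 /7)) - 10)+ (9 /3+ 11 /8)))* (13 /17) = -722475 /2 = -361237.50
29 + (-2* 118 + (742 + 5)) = 540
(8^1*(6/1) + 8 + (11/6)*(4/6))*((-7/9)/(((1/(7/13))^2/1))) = -176645/13689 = -12.90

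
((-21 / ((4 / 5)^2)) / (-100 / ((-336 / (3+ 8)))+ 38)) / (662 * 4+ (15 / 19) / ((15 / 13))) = -2793 / 9305428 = -0.00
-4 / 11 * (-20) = 7.27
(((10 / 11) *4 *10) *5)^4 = 16000000000000 / 14641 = 1092821528.58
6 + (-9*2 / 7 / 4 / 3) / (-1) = 87 / 14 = 6.21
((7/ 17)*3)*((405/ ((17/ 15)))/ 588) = 6075/ 8092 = 0.75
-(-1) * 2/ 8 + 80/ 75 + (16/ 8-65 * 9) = -34901/ 60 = -581.68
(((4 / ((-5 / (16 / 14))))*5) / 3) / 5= -32 / 105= -0.30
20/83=0.24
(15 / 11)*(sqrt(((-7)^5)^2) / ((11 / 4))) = 1008420 / 121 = 8334.05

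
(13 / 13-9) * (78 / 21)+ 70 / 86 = -8699 / 301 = -28.90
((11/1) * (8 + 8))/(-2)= -88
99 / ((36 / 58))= 319 / 2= 159.50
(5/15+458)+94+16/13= 21589/39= 553.56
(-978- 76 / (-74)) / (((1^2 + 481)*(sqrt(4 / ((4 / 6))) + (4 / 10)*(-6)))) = -225925*sqrt(6) / 26751- 180740 / 8917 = -40.96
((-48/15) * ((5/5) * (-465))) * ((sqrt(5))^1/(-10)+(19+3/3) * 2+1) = 61008 - 744 * sqrt(5)/5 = 60675.27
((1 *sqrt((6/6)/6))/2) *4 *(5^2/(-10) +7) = 3 *sqrt(6)/2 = 3.67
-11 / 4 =-2.75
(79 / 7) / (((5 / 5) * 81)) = 79 / 567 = 0.14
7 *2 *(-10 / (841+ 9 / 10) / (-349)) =1400 / 2938231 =0.00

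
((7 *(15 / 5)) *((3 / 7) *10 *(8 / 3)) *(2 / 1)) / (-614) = -240 / 307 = -0.78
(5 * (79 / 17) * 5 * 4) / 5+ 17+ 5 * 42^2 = 151809 / 17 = 8929.94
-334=-334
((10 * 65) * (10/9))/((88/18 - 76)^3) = -1053/524288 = -0.00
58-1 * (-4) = 62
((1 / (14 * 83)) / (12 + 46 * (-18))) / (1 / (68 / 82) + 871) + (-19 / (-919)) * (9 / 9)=15713353241 / 760030130160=0.02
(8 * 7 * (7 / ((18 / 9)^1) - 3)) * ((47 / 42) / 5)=94 / 15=6.27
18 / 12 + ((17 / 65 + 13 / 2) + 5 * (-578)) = -2881.74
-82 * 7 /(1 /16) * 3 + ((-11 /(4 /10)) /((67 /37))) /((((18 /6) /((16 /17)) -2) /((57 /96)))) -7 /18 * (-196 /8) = -33225379 /1206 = -27550.07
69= 69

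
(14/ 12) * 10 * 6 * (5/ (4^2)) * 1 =175/ 8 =21.88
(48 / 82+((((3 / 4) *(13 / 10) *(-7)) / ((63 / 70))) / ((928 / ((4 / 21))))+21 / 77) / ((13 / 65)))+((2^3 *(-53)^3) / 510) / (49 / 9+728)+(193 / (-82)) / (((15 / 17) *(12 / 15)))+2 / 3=-201579262723 / 51548001120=-3.91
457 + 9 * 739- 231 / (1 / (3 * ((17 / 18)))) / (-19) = 271413 / 38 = 7142.45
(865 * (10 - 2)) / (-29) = -6920 / 29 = -238.62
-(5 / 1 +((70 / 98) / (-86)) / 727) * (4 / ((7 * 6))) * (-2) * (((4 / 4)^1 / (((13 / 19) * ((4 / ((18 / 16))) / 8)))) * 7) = 21.92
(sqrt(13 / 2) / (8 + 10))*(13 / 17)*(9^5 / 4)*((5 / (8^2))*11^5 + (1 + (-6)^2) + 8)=68928258555*sqrt(26) / 17408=20189943.44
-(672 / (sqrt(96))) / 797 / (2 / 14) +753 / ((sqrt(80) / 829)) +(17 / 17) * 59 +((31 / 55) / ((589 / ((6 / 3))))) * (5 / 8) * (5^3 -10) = -196 * sqrt(6) / 797 +49439 / 836 +624237 * sqrt(5) / 20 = 69850.35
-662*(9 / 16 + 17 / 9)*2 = -116843 / 36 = -3245.64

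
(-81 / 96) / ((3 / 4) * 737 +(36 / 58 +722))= -783 / 1183544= -0.00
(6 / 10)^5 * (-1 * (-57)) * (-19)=-263169 / 3125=-84.21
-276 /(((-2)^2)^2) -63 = -321 /4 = -80.25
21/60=7/20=0.35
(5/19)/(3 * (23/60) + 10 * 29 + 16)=100/116717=0.00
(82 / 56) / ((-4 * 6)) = -41 / 672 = -0.06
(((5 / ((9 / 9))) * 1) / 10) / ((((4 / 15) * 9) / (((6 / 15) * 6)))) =1 / 2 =0.50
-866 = -866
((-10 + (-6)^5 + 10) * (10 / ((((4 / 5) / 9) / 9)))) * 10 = -78732000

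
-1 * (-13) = 13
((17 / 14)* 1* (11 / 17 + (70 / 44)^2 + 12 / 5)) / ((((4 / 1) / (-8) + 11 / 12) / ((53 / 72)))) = 1737499 / 145200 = 11.97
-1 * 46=-46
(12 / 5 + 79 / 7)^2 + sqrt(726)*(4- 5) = 229441 / 1225- 11*sqrt(6) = 160.35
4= 4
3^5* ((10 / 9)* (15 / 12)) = 675 / 2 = 337.50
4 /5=0.80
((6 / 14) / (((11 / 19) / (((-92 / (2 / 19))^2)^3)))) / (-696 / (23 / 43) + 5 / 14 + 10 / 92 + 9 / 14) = -389565087142571818624 / 1534995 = -253789157060818.97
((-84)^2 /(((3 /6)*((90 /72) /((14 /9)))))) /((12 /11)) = 241472 /15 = 16098.13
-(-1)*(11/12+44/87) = 1.42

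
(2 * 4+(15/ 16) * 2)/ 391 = 79/ 3128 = 0.03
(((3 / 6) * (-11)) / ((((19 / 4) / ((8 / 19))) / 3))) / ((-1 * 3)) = 176 / 361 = 0.49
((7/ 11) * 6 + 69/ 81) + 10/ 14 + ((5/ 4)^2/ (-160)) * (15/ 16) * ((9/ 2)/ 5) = 183121831/ 34062336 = 5.38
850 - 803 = 47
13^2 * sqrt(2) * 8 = 1352 * sqrt(2) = 1912.02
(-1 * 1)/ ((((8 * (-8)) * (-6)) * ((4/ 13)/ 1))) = -13/ 1536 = -0.01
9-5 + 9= 13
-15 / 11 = -1.36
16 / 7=2.29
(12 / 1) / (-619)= -12 / 619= -0.02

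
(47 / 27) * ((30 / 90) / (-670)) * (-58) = 1363 / 27135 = 0.05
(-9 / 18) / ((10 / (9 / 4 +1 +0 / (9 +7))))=-13 / 80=-0.16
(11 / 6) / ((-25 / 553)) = -40.55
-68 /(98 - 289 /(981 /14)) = -16677 /23023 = -0.72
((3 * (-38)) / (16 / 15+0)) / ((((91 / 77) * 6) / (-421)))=1319835 / 208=6345.36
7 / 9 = 0.78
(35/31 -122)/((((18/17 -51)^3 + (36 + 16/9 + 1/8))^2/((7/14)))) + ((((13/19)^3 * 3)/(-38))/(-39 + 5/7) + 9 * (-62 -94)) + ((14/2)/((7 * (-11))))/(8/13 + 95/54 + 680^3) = -14322245586379471289390916683936968511438700393/10201034418859450528676862885796296534121832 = -1404.00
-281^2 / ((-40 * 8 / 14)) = 552727 / 160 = 3454.54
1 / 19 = 0.05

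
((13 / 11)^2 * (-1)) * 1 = -169 / 121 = -1.40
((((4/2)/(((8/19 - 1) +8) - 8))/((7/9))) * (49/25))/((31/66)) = -14364/775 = -18.53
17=17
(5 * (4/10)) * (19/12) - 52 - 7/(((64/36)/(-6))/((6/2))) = 529/24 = 22.04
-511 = -511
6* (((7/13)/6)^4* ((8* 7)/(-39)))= -16807/30074733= -0.00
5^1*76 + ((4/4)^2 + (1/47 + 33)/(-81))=1448915/3807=380.59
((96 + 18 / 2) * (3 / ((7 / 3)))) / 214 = 135 / 214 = 0.63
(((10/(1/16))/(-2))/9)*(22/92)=-440/207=-2.13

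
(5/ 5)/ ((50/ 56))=28/ 25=1.12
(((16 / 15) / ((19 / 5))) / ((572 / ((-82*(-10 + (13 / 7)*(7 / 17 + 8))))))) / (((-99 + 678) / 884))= -292576 / 847077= -0.35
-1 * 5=-5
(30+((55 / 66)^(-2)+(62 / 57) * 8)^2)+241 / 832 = 224945553553 / 1689480000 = 133.14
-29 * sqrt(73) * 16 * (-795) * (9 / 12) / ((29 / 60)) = 572400 * sqrt(73) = 4890587.74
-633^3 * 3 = -760908411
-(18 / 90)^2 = -1 / 25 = -0.04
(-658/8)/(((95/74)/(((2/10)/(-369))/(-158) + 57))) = -202267432283/55386900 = -3651.90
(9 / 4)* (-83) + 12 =-699 / 4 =-174.75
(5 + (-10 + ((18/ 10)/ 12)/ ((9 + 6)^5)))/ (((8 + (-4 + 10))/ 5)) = -25312499/ 14175000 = -1.79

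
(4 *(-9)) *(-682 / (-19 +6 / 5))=-122760 / 89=-1379.33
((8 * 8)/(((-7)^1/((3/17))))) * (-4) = 768/119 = 6.45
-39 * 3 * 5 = -585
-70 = -70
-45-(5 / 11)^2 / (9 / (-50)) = -47755 / 1089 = -43.85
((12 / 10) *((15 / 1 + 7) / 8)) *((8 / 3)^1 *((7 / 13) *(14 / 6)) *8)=17248 / 195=88.45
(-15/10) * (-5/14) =15/28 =0.54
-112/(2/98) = -5488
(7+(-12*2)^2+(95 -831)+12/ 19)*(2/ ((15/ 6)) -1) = 579/ 19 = 30.47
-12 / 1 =-12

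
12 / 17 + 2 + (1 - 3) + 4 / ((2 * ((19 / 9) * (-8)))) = 759 / 1292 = 0.59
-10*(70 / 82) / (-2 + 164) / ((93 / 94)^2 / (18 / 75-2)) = 2721488 / 28723329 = 0.09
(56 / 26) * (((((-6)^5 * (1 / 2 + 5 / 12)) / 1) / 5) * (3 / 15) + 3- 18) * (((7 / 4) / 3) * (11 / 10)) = -1348039 / 3250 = -414.78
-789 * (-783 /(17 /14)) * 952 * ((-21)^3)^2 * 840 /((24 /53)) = 77057428202276210640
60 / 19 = 3.16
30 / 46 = 15 / 23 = 0.65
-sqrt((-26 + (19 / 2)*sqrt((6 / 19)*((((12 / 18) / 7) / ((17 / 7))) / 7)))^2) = -26 + sqrt(2261) / 119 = -25.60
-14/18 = -7/9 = -0.78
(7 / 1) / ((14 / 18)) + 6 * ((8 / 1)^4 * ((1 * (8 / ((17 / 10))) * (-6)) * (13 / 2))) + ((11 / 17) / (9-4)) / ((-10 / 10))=-383384846 / 85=-4510409.95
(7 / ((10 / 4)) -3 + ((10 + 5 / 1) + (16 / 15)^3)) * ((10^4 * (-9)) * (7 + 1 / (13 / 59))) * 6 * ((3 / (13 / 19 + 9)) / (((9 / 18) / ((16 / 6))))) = -49289952000 / 299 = -164849337.79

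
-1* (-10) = 10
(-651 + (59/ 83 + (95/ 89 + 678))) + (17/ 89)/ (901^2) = 28.78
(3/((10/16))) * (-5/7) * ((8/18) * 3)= -32/7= -4.57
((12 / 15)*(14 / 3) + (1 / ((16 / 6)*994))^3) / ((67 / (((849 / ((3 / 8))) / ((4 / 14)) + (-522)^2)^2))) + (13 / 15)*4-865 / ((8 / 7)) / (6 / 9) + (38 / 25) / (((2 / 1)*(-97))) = 4381296581.63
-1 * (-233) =233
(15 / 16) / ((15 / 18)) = 1.12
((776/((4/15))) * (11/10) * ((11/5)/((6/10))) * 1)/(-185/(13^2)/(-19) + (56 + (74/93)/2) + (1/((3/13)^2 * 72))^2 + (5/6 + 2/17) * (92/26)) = 8339846113025856/42554382328373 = 195.98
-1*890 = -890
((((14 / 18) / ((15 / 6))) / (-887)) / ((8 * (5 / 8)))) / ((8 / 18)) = -7 / 44350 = -0.00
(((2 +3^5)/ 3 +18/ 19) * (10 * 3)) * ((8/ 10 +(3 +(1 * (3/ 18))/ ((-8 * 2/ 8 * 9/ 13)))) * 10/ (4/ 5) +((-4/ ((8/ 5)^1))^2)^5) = 6238096002475/ 262656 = 23750060.93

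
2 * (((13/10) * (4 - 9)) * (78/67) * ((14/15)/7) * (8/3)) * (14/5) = -75712/5025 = -15.07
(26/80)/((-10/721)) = -23.43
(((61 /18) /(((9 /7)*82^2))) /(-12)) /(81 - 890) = 427 /10574807904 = 0.00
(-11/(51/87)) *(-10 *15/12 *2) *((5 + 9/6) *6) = 311025/17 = 18295.59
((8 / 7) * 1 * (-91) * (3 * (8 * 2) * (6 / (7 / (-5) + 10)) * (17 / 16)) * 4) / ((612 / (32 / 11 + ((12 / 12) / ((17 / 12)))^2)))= -82.41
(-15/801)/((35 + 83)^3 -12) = -0.00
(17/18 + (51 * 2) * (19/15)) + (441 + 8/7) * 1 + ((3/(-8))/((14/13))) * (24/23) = 4143589/7245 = 571.92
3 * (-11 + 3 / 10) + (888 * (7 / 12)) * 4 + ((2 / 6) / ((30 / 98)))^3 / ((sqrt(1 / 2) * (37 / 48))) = 1882384 * sqrt(2) / 1123875 + 20399 / 10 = 2042.27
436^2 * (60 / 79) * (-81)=-923866560 / 79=-11694513.42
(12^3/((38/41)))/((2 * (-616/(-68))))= 150552/1463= 102.91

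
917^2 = 840889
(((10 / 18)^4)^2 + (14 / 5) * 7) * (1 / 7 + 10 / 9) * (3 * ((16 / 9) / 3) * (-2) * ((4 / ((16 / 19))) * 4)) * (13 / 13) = -1661.13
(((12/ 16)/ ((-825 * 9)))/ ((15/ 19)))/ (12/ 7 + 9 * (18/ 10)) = -7/ 980100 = -0.00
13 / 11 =1.18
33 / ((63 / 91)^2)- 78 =-247 / 27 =-9.15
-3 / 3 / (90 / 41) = -41 / 90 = -0.46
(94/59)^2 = 8836/3481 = 2.54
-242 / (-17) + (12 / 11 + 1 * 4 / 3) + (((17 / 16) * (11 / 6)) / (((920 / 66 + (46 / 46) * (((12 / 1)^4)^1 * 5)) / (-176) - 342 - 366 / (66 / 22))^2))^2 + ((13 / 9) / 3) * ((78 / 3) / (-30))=26906886489829709510558639643203 / 1656598205121071658629422522140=16.24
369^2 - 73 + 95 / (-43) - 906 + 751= 5845024 / 43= 135930.79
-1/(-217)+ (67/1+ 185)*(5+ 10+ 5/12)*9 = 7587406/217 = 34965.00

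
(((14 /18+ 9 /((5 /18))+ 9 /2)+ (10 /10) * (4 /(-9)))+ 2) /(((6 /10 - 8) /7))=-8239 /222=-37.11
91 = 91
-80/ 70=-8/ 7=-1.14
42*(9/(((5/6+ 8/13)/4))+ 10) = 165396/113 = 1463.68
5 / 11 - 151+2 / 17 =-28130 / 187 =-150.43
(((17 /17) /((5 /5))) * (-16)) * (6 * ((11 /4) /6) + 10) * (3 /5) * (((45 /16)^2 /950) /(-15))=4131 /60800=0.07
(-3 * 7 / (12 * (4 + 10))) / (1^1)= -1 / 8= -0.12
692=692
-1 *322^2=-103684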